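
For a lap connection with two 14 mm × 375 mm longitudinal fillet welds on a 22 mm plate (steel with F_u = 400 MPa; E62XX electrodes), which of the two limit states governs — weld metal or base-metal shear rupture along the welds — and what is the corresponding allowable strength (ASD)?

E62XX → F_EXX = 620 MPa.
t_e = 0.707 × 14 = 9.898 mm; L = 750 mm.
Weld metal: R_n/Ω = (1/2.0) × 0.6 × 620 × 9.898 × 750 × 10⁻³ = 1381 kN.
Base metal (shear rupture): R_n/Ω = (1/2.0) × 0.6 × 400 × 22 × 750 × 10⁻³ = 1980 kN.
Governing: weld metal.

R_n/Ω ≈ 1380 kN (weld metal governs)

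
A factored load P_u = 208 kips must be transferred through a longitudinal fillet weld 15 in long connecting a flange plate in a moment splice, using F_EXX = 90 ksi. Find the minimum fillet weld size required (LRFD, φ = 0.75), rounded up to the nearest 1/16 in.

w = 1/2 in

Total weld length L = 15 in.
Required throat t_e = P_u / (φ × 0.6 F_EXX × L) = 208 / (0.75 × 0.6 × 90 × 15) = 0.3424 in.
Required leg w = t_e / 0.707 = 0.4843 in → use 1/2 in.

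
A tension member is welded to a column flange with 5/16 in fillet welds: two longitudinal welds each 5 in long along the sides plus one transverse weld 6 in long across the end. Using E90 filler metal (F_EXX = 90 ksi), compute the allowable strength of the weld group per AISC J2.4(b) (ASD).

t_e = 0.707 × 0.3125 = 0.2209 in.
R_nwl = 0.6 × 90 × 0.2209 × 10 = 119.3 kip (longitudinal, 2 welds).
R_nwt = 0.6 × 90 × 0.2209 × 6 = 71.58 kip (transverse, base value).
(i) R_nwl + R_nwt = 190.9 kip; (ii) 0.85 R_nwl + 1.5 R_nwt = 208.8 kip.
R_n = max = 208.8 kip [governs: (ii)]; R_n/Ω = 104.4 kip.

R_n/Ω ≈ 104 kip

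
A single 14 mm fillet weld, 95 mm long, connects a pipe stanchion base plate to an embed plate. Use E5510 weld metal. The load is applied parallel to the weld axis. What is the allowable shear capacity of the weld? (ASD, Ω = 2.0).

E55XX → F_EXX = 550 MPa.
Effective throat t_e = 0.707 × 14 = 9.898 mm.
Total length L = 95 mm; A_we = 9.898 × 95 = 940.3 mm².
F_nw = 0.6 F_EXX = 0.6 × 550 = 330 MPa.
R_n = 330 × 940.3 × 10⁻³ = 310.3 kN; R_n/Ω = 310.3/2.0 = 155.2 kN.

R_n/Ω ≈ 155 kN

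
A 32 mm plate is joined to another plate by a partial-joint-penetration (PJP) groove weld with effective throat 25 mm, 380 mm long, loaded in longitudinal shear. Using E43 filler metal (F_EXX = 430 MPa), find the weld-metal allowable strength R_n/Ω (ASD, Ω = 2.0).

R_n/Ω ≈ 1230 kN

Effective throat (given) t_e = 25 mm.
A_we = 25 × 380 = 9500 mm².
F_nw = 0.6 F_EXX = 258 MPa.
R_n/Ω = (258 × 9500) / 2.0 × 10⁻³ = 1226 kN.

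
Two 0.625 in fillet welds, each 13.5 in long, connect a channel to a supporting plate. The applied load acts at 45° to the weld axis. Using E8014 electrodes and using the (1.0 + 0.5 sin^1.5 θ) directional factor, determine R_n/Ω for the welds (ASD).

E80XX → F_EXX = 80 ksi.
t_e = 0.707 × 0.625 = 0.4419 in; A_we = 0.4419 × 27 = 11.93 in².
Directional factor: 1.0 + 0.5 sin^1.5(45°) = 1.297.
F_nw = 0.6 × 80 × 1.297 = 62.27 ksi.
R_n/Ω = (62.27 × 11.93) / 2.0 = 371.5 kips.

R_n/Ω ≈ 371 kips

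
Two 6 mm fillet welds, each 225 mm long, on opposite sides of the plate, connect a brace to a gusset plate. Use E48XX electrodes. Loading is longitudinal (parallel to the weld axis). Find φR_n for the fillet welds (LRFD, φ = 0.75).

φR_n ≈ 412 kN

E48XX → F_EXX = 480 MPa.
Effective throat t_e = 0.707 × 6 = 4.242 mm.
Total length L = 450 mm; A_we = 4.242 × 450 = 1909 mm².
F_nw = 0.6 F_EXX = 0.6 × 480 = 288 MPa.
φR_n = 0.75 × 288 × 1909 × 10⁻³ = 412.3 kN.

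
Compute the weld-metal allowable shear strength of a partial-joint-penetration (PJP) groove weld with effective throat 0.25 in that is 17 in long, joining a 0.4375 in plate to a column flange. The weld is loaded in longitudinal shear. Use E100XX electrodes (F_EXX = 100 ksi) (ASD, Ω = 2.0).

R_n/Ω ≈ 128 kips

Effective throat (given) t_e = 0.25 in.
A_we = 0.25 × 17 = 4.25 in².
F_nw = 0.6 F_EXX = 60 ksi.
R_n/Ω = (60 × 4.25) / 2.0 = 127.5 kips.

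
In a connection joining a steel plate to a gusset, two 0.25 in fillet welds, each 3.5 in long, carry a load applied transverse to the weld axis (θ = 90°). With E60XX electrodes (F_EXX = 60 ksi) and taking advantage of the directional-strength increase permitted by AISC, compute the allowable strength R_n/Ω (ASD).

R_n/Ω ≈ 33.4 kip

t_e = 0.707 × 0.25 = 0.1767 in; A_we = 0.1767 × 7 = 1.237 in².
Directional factor: 1.0 + 0.5 sin^1.5(90°) = 1.5.
F_nw = 0.6 × 60 × 1.5 = 54 ksi.
R_n/Ω = (54 × 1.237) / 2.0 = 33.41 kip.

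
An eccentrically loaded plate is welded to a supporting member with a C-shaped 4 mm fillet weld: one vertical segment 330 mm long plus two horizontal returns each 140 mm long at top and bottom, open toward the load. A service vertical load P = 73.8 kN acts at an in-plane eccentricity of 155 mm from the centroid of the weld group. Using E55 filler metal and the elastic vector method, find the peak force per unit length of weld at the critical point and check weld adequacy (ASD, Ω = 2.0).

E55XX → F_EXX = 550 MPa.
Total weld length L_w = 610 mm. Treat welds as unit-width lines.
Centroid: x̄ = 2×140×70 / 610 = 32.13 mm from the vertical weld.
Polar moment about centroid: J = I_x + I_y = [330³/12 + 2×140×165²] + [330×32.13² + 2(140³/12 + 140×37.87²)] = 11820000 mm³.
Direct shear f_v = P/L_w = 73.8×10³ / 610 = 121 N/mm (vertical).
Torsion M = P·e = 73.8×10³ × 155 = 11439000 N·mm.
Critical point at (x, y) = (107.9, 165) from centroid. f_tx = M·y/J = 159.7 N/mm; f_ty = M·x/J = 104.4 N/mm.
Resultant f_max = √[f_tx² + (f_v + f_ty)²] = √[159.7² + (121 + 104.4)²] = 276.3 N/mm.
Capacity per unit length: r_n/Ω = (1/2.0) × 0.6 × 550 × (0.707 × 4) = 466.6 N/mm.
276.3 ≤ 466.6 → adequate.

f_max ≈ 276 N/mm; adequate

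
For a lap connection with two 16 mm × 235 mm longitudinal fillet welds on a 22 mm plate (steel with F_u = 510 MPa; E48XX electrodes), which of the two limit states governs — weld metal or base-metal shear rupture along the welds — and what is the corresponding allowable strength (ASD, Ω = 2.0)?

R_n/Ω ≈ 766 kN (weld metal governs)

E48XX → F_EXX = 480 MPa.
t_e = 0.707 × 16 = 11.31 mm; L = 470 mm.
Weld metal: R_n/Ω = (1/2.0) × 0.6 × 480 × 11.31 × 470 × 10⁻³ = 765.6 kN.
Base metal (shear rupture): R_n/Ω = (1/2.0) × 0.6 × 510 × 22 × 470 × 10⁻³ = 1582 kN.
Governing: weld metal.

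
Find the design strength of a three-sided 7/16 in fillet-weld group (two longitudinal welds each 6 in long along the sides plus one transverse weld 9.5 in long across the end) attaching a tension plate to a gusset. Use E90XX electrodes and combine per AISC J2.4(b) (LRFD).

φR_n ≈ 306 kip

E90XX → F_EXX = 90 ksi.
t_e = 0.707 × 0.4375 = 0.3093 in.
R_nwl = 0.6 × 90 × 0.3093 × 12 = 200.4 kip (longitudinal, 2 welds).
R_nwt = 0.6 × 90 × 0.3093 × 9.5 = 158.7 kip (transverse, base value).
(i) R_nwl + R_nwt = 359.1 kip; (ii) 0.85 R_nwl + 1.5 R_nwt = 408.4 kip.
R_n = max = 408.4 kip [governs: (ii)]; φR_n = 306.3 kip.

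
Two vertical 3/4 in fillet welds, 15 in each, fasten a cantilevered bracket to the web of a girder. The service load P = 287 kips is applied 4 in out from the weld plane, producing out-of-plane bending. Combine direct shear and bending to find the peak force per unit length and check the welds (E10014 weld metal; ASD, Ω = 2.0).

f_max ≈ 18.1 kip/in; NOT adequate

E100XX → F_EXX = 100 ksi.
L_w = 2 × 15 = 30 in; section modulus (unit throat) S = 2 × L²/6 = 75 in².
Direct shear f_v = P/L_w = 287/30 = 9.567 kip/in.
Moment M = P × e = 287 × 4 = 1148 kip·in; bending f_b = M/S = 15.31 kip/in.
f_max = √(f_v² + f_b²) = √(9.567² + 15.31²) = 18.05 kip/in.
r_n/Ω = (1/2.0) × 0.6 × 100 × (0.707 × 0.75) = 15.91 kip/in → NOT adequate.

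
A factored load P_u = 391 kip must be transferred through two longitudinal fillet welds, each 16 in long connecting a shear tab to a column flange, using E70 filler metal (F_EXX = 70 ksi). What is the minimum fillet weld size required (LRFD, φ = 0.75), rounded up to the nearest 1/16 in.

w = 9/16 in

Total weld length L = 32 in.
Required throat t_e = P_u / (φ × 0.6 F_EXX × L) = 391 / (0.75 × 0.6 × 70 × 32) = 0.3879 in.
Required leg w = t_e / 0.707 = 0.5487 in → use 9/16 in.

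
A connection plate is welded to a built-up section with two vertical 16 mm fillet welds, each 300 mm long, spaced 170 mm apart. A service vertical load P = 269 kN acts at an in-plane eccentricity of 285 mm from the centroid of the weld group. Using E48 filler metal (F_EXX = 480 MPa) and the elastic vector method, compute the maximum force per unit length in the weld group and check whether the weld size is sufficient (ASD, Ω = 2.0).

Total weld length L_w = 600 mm. Treat welds as unit-width lines.
Polar moment about centroid: J = 2[d³/12 + d(b/2)²] = 2[300³/12 + 300×85²] = 8835000 mm³.
Direct shear f_v = P/L_w = 269×10³ / 600 = 448.3 N/mm (vertical).
Torsion M = P·e = 269×10³ × 285 = 76665000 N·mm.
Critical point at (x, y) = (85, 150) from centroid. f_tx = M·y/J = 1302 N/mm; f_ty = M·x/J = 737.6 N/mm.
Resultant f_max = √[f_tx² + (f_v + f_ty)²] = √[1302² + (448.3 + 737.6)²] = 1761 N/mm.
Capacity per unit length: r_n/Ω = (1/2.0) × 0.6 × 480 × (0.707 × 16) = 1629 N/mm.
1761 > 1629 → NOT adequate.

f_max ≈ 1760 N/mm; NOT adequate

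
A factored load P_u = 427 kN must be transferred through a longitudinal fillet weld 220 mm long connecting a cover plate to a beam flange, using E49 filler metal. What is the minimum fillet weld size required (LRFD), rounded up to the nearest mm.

E49XX → F_EXX = 490 MPa.
Total weld length L = 220 mm.
Required throat t_e = P_u / (φ × 0.6 F_EXX × L) = 427 / (0.75 × 0.6 × 490 × 220 × 10⁻³) = 8.802 mm.
Required leg w = t_e / 0.707 = 12.45 mm → use 13 mm.

w = 13 mm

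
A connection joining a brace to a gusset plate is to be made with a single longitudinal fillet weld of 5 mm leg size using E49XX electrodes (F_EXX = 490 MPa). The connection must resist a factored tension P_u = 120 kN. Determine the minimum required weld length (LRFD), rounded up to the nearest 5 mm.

L = 155 mm

Throat t_e = 0.707 × 5 = 3.535 mm.
φr_n = 0.75 × 0.6 × 490 × 3.535 × 10⁻³ = 0.7795 kN/mm.
L_req = P_u / φr_n = 120 / 0.7795 = 154 mm total.
Round up → use L = 155 mm.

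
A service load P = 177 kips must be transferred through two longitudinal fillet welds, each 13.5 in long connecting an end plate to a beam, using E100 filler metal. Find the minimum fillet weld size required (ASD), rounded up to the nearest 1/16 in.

E100XX → F_EXX = 100 ksi.
Total weld length L = 27 in.
Required throat t_e = P × Ω / (0.6 F_EXX × L) = 177 × 2.0 / (0.6 × 100 × 27) = 0.2185 in.
Required leg w = t_e / 0.707 = 0.3091 in → use 5/16 in.

w = 5/16 in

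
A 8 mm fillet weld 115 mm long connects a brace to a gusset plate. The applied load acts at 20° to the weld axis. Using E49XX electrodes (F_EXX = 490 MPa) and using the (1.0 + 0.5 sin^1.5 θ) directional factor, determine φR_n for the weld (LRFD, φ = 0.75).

t_e = 0.707 × 8 = 5.656 mm; A_we = 5.656 × 115 = 650.4 mm².
Directional factor: 1.0 + 0.5 sin^1.5(20°) = 1.1.
F_nw = 0.6 × 490 × 1.1 = 323.4 MPa.
φR_n = 0.75 × 323.4 × 650.4 × 10⁻³ = 157.8 kN.

φR_n ≈ 158 kN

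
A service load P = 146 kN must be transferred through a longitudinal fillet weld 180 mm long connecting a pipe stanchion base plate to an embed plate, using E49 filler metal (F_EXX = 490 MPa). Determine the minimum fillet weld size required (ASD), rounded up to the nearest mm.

w = 8 mm

Total weld length L = 180 mm.
Required throat t_e = P × Ω / (0.6 F_EXX × L) = 146 × 2.0 / (0.6 × 490 × 180 × 10⁻³) = 5.518 mm.
Required leg w = t_e / 0.707 = 7.804 mm → use 8 mm.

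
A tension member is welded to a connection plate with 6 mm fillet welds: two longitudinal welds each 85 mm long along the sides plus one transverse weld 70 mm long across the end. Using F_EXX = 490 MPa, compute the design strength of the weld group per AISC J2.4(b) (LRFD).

t_e = 0.707 × 6 = 4.242 mm.
R_nwl = 0.6 × 490 × 4.242 × 170 × 10⁻³ = 212 kN (longitudinal, 2 welds).
R_nwt = 0.6 × 490 × 4.242 × 70 × 10⁻³ = 87.3 kN (transverse, base value).
(i) R_nwl + R_nwt = 299.3 kN; (ii) 0.85 R_nwl + 1.5 R_nwt = 311.2 kN.
R_n = max = 311.2 kN [governs: (ii)]; φR_n = 233.4 kN.

φR_n ≈ 233 kN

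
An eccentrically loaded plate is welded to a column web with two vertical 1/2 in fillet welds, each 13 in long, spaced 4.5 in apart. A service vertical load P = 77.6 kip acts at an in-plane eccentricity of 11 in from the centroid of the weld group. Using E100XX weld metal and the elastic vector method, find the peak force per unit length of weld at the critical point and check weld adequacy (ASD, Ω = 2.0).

f_max ≈ 13.1 kip/in; NOT adequate

E100XX → F_EXX = 100 ksi.
Total weld length L_w = 26 in. Treat welds as unit-width lines.
Polar moment about centroid: J = 2[d³/12 + d(b/2)²] = 2[13³/12 + 13×2.25²] = 497.8 in³.
Direct shear f_v = P/L_w = 77.6 / 26 = 2.985 kip/in (vertical).
Torsion M = P·e = 77.6 × 11 = 853.6 kip·in.
Critical point at (x, y) = (2.25, 6.5) from centroid. f_tx = M·y/J = 11.15 kip/in; f_ty = M·x/J = 3.858 kip/in.
Resultant f_max = √[f_tx² + (f_v + f_ty)²] = √[11.15² + (2.985 + 3.858)²] = 13.08 kip/in.
Capacity per unit length: r_n/Ω = (1/2.0) × 0.6 × 100 × (0.707 × 0.5) = 10.6 kip/in.
13.08 > 10.6 → NOT adequate.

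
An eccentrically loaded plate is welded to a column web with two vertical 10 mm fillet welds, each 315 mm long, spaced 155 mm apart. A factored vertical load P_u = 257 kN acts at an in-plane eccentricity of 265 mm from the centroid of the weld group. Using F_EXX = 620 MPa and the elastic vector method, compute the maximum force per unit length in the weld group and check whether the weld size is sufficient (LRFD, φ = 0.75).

f_max ≈ 1550 N/mm; adequate

Total weld length L_w = 630 mm. Treat welds as unit-width lines.
Polar moment about centroid: J = 2[d³/12 + d(b/2)²] = 2[315³/12 + 315×77.5²] = 8993000 mm³.
Direct shear f_v = P/L_w = 257×10³ / 630 = 407.9 N/mm (vertical).
Torsion M = P·e = 257×10³ × 265 = 68105000 N·mm.
Critical point at (x, y) = (77.5, 157.5) from centroid. f_tx = M·y/J = 1193 N/mm; f_ty = M·x/J = 586.9 N/mm.
Resultant f_max = √[f_tx² + (f_v + f_ty)²] = √[1193² + (407.9 + 586.9)²] = 1553 N/mm.
Capacity per unit length: φr_n = 0.75 × 0.6 × 620 × (0.707 × 10) = 1973 N/mm.
1553 ≤ 1973 → adequate.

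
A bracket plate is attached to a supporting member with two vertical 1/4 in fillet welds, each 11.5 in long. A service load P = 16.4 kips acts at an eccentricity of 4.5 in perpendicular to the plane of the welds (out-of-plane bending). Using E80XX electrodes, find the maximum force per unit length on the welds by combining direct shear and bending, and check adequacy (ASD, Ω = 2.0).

f_max ≈ 1.82 kip/in; adequate

E80XX → F_EXX = 80 ksi.
L_w = 2 × 11.5 = 23 in; section modulus (unit throat) S = 2 × L²/6 = 44.08 in².
Direct shear f_v = P/L_w = 16.4/23 = 0.713 kip/in.
Moment M = P × e = 16.4 × 4.5 = 73.8 kip·in; bending f_b = M/S = 1.674 kip/in.
f_max = √(f_v² + f_b²) = √(0.713² + 1.674²) = 1.82 kip/in.
r_n/Ω = (1/2.0) × 0.6 × 80 × (0.707 × 0.25) = 4.242 kip/in → adequate.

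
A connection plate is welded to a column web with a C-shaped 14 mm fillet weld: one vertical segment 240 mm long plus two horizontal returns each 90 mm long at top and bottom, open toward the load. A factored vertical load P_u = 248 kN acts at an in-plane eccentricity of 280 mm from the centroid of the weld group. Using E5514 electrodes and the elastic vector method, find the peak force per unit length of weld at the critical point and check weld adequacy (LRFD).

E55XX → F_EXX = 550 MPa.
Total weld length L_w = 420 mm. Treat welds as unit-width lines.
Centroid: x̄ = 2×90×45 / 420 = 19.29 mm from the vertical weld.
Polar moment about centroid: J = I_x + I_y = [240³/12 + 2×90×120²] + [240×19.29² + 2(90³/12 + 90×25.71²)] = 4074000 mm³.
Direct shear f_v = P/L_w = 248×10³ / 420 = 590.5 N/mm (vertical).
Torsion M = P·e = 248×10³ × 280 = 69440000 N·mm.
Critical point at (x, y) = (70.71, 120) from centroid. f_tx = M·y/J = 2045 N/mm; f_ty = M·x/J = 1205 N/mm.
Resultant f_max = √[f_tx² + (f_v + f_ty)²] = √[2045² + (590.5 + 1205)²] = 2722 N/mm.
Capacity per unit length: φr_n = 0.75 × 0.6 × 550 × (0.707 × 14) = 2450 N/mm.
2722 > 2450 → NOT adequate.

f_max ≈ 2720 N/mm; NOT adequate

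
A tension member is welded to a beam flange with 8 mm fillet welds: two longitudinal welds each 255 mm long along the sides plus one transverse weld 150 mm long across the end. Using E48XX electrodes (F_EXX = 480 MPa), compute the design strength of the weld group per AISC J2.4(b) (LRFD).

φR_n ≈ 806 kN

t_e = 0.707 × 8 = 5.656 mm.
R_nwl = 0.6 × 480 × 5.656 × 510 × 10⁻³ = 830.8 kN (longitudinal, 2 welds).
R_nwt = 0.6 × 480 × 5.656 × 150 × 10⁻³ = 244.3 kN (transverse, base value).
(i) R_nwl + R_nwt = 1075 kN; (ii) 0.85 R_nwl + 1.5 R_nwt = 1073 kN.
R_n = max = 1075 kN [governs: (i)]; φR_n = 806.3 kN.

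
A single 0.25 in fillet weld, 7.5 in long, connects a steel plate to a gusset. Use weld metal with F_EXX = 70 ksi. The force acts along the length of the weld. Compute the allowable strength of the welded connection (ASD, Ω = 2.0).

Effective throat t_e = 0.707 × 0.25 = 0.1767 in.
Total length L = 7.5 in; A_we = 0.1767 × 7.5 = 1.326 in².
F_nw = 0.6 F_EXX = 0.6 × 70 = 42 ksi.
R_n = 42 × 1.326 = 55.68 kips; R_n/Ω = 55.68/2.0 = 27.84 kips.

R_n/Ω ≈ 27.8 kips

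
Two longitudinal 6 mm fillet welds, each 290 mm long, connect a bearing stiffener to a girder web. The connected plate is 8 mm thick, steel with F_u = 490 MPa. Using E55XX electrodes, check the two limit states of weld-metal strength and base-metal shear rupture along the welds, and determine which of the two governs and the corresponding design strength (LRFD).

φR_n ≈ 609 kN (weld metal governs)

E55XX → F_EXX = 550 MPa.
t_e = 0.707 × 6 = 4.242 mm; L = 580 mm.
Weld metal: φR_n = 0.75 × 0.6 × 550 × 4.242 × 580 × 10⁻³ = 608.9 kN.
Base metal (shear rupture): φR_n = 0.75 × 0.6 × 490 × 8 × 580 × 10⁻³ = 1023 kN.
Governing: weld metal.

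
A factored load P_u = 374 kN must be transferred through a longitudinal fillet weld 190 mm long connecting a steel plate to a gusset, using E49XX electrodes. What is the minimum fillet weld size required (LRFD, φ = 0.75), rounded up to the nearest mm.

E49XX → F_EXX = 490 MPa.
Total weld length L = 190 mm.
Required throat t_e = P_u / (φ × 0.6 F_EXX × L) = 374 / (0.75 × 0.6 × 490 × 190 × 10⁻³) = 8.927 mm.
Required leg w = t_e / 0.707 = 12.63 mm → use 13 mm.

w = 13 mm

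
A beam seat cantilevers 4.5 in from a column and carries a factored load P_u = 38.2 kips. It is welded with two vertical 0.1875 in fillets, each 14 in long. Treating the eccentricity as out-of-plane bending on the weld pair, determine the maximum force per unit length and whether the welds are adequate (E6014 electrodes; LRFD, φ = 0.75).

E60XX → F_EXX = 60 ksi.
L_w = 2 × 14 = 28 in; section modulus (unit throat) S = 2 × L²/6 = 65.33 in².
Direct shear f_v = P/L_w = 38.2/28 = 1.364 kip/in.
Moment M = P × e = 38.2 × 4.5 = 171.9 kip·in; bending f_b = M/S = 2.631 kip/in.
f_max = √(f_v² + f_b²) = √(1.364² + 2.631²) = 2.964 kip/in.
φr_n = 0.75 × 0.6 × 60 × (0.707 × 0.1875) = 3.579 kip/in → adequate.

f_max ≈ 2.96 kip/in; adequate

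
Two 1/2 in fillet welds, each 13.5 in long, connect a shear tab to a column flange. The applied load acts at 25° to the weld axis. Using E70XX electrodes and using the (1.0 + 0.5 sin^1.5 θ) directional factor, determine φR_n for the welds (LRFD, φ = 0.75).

φR_n ≈ 342 kips

E70XX → F_EXX = 70 ksi.
t_e = 0.707 × 0.5 = 0.3535 in; A_we = 0.3535 × 27 = 9.544 in².
Directional factor: 1.0 + 0.5 sin^1.5(25°) = 1.137.
F_nw = 0.6 × 70 × 1.137 = 47.77 ksi.
φR_n = 0.75 × 47.77 × 9.544 = 342 kips.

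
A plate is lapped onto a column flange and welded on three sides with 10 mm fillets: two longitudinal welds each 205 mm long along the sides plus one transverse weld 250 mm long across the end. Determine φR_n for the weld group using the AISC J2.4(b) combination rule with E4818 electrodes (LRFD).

φR_n ≈ 1100 kN

E48XX → F_EXX = 480 MPa.
t_e = 0.707 × 10 = 7.07 mm.
R_nwl = 0.6 × 480 × 7.07 × 410 × 10⁻³ = 834.8 kN (longitudinal, 2 welds).
R_nwt = 0.6 × 480 × 7.07 × 250 × 10⁻³ = 509 kN (transverse, base value).
(i) R_nwl + R_nwt = 1344 kN; (ii) 0.85 R_nwl + 1.5 R_nwt = 1473 kN.
R_n = max = 1473 kN [governs: (ii)]; φR_n = 1105 kN.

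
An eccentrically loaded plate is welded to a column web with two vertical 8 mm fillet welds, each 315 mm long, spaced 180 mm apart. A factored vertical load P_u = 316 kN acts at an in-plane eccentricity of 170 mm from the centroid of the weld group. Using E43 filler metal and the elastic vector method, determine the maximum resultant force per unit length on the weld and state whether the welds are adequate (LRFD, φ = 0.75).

f_max ≈ 1270 N/mm; NOT adequate

E43XX → F_EXX = 430 MPa.
Total weld length L_w = 630 mm. Treat welds as unit-width lines.
Polar moment about centroid: J = 2[d³/12 + d(b/2)²] = 2[315³/12 + 315×90²] = 10310000 mm³.
Direct shear f_v = P/L_w = 316×10³ / 630 = 501.6 N/mm (vertical).
Torsion M = P·e = 316×10³ × 170 = 53720000 N·mm.
Critical point at (x, y) = (90, 157.5) from centroid. f_tx = M·y/J = 820.5 N/mm; f_ty = M·x/J = 468.8 N/mm.
Resultant f_max = √[f_tx² + (f_v + f_ty)²] = √[820.5² + (501.6 + 468.8)²] = 1271 N/mm.
Capacity per unit length: φr_n = 0.75 × 0.6 × 430 × (0.707 × 8) = 1094 N/mm.
1271 > 1094 → NOT adequate.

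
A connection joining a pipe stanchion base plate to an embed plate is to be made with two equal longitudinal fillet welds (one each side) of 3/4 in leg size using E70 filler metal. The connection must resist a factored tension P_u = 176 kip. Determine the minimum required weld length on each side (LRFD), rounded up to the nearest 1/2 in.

L = 5.5 in on each side

E70XX → F_EXX = 70 ksi.
Throat t_e = 0.707 × 0.75 = 0.5302 in.
φr_n = 0.75 × 0.6 × 70 × 0.5302 = 16.7 kip/in.
L_req = P_u / φr_n = 176 / 16.7 = 10.54 in total.
Per side: 10.54 / 2 = 5.269 in.
Round up → use L = 5.5 in on each side.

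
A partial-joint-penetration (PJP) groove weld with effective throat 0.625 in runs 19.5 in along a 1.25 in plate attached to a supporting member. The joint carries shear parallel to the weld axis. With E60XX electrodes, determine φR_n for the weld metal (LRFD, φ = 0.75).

φR_n ≈ 329 kip

E60XX → F_EXX = 60 ksi.
Effective throat (given) t_e = 0.625 in.
A_we = 0.625 × 19.5 = 12.19 in².
F_nw = 0.6 F_EXX = 36 ksi.
φR_n = 0.75 × 36 × 12.19 = 329.1 kip.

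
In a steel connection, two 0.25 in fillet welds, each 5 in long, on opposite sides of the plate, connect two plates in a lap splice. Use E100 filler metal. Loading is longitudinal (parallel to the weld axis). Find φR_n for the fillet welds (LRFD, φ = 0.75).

φR_n ≈ 79.5 kips

E100XX → F_EXX = 100 ksi.
Effective throat t_e = 0.707 × 0.25 = 0.1767 in.
Total length L = 10 in; A_we = 0.1767 × 10 = 1.767 in².
F_nw = 0.6 F_EXX = 0.6 × 100 = 60 ksi.
φR_n = 0.75 × 60 × 1.767 = 79.54 kips.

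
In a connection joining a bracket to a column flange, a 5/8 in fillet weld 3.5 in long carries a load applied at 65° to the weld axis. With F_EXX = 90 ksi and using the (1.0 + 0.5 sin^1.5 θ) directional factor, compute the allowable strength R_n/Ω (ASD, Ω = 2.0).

R_n/Ω ≈ 59.8 kips

t_e = 0.707 × 0.625 = 0.4419 in; A_we = 0.4419 × 3.5 = 1.547 in².
Directional factor: 1.0 + 0.5 sin^1.5(65°) = 1.431.
F_nw = 0.6 × 90 × 1.431 = 77.3 ksi.
R_n/Ω = (77.3 × 1.547) / 2.0 = 59.77 kips.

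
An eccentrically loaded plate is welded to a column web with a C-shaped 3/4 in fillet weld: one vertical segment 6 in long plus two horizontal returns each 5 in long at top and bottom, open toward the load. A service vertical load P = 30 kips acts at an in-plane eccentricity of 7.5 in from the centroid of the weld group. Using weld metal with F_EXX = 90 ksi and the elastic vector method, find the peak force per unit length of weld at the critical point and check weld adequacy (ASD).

f_max ≈ 8.25 kip/in; adequate

Total weld length L_w = 16 in. Treat welds as unit-width lines.
Centroid: x̄ = 2×5×2.5 / 16 = 1.562 in from the vertical weld.
Polar moment about centroid: J = I_x + I_y = [6³/12 + 2×5×3²] + [6×1.562² + 2(5³/12 + 5×0.9375²)] = 152.3 in³.
Direct shear f_v = P/L_w = 30 / 16 = 1.875 kip/in (vertical).
Torsion M = P·e = 30 × 7.5 = 225 kip·in.
Critical point at (x, y) = (3.438, 3) from centroid. f_tx = M·y/J = 4.433 kip/in; f_ty = M·x/J = 5.079 kip/in.
Resultant f_max = √[f_tx² + (f_v + f_ty)²] = √[4.433² + (1.875 + 5.079)²] = 8.247 kip/in.
Capacity per unit length: r_n/Ω = (1/2.0) × 0.6 × 90 × (0.707 × 0.75) = 14.32 kip/in.
8.247 ≤ 14.32 → adequate.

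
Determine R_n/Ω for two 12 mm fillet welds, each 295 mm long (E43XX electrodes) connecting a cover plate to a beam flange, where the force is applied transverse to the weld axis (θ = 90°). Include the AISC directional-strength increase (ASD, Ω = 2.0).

R_n/Ω ≈ 969 kN

E43XX → F_EXX = 430 MPa.
t_e = 0.707 × 12 = 8.484 mm; A_we = 8.484 × 590 = 5006 mm².
Directional factor: 1.0 + 0.5 sin^1.5(90°) = 1.5.
F_nw = 0.6 × 430 × 1.5 = 387 MPa.
R_n/Ω = (387 × 5006) / 2.0 × 10⁻³ = 968.6 kN.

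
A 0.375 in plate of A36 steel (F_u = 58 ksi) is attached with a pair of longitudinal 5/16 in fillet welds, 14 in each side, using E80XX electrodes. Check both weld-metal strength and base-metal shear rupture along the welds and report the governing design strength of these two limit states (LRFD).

φR_n ≈ 223 kip (weld metal governs)

E80XX → F_EXX = 80 ksi.
t_e = 0.707 × 0.3125 = 0.2209 in; L = 28 in.
Weld metal: φR_n = 0.75 × 0.6 × 80 × 0.2209 × 28 = 222.7 kip.
Base metal (shear rupture): φR_n = 0.75 × 0.6 × 58 × 0.375 × 28 = 274 kip.
Governing: weld metal.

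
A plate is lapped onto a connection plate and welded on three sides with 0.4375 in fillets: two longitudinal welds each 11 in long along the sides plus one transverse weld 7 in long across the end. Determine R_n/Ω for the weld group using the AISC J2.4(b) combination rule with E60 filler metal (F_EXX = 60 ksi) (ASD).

R_n/Ω ≈ 163 kips

t_e = 0.707 × 0.4375 = 0.3093 in.
R_nwl = 0.6 × 60 × 0.3093 × 22 = 245 kips (longitudinal, 2 welds).
R_nwt = 0.6 × 60 × 0.3093 × 7 = 77.95 kips (transverse, base value).
(i) R_nwl + R_nwt = 322.9 kips; (ii) 0.85 R_nwl + 1.5 R_nwt = 325.1 kips.
R_n = max = 325.1 kips [governs: (ii)]; R_n/Ω = 162.6 kips.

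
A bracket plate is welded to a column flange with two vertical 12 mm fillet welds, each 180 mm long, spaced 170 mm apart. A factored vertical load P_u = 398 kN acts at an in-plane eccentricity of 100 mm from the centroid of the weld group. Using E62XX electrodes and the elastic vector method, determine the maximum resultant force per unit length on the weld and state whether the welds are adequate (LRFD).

f_max ≈ 2280 N/mm; adequate

E62XX → F_EXX = 620 MPa.
Total weld length L_w = 360 mm. Treat welds as unit-width lines.
Polar moment about centroid: J = 2[d³/12 + d(b/2)²] = 2[180³/12 + 180×85²] = 3573000 mm³.
Direct shear f_v = P/L_w = 398×10³ / 360 = 1106 N/mm (vertical).
Torsion M = P·e = 398×10³ × 100 = 39800000 N·mm.
Critical point at (x, y) = (85, 90) from centroid. f_tx = M·y/J = 1003 N/mm; f_ty = M·x/J = 946.8 N/mm.
Resultant f_max = √[f_tx² + (f_v + f_ty)²] = √[1003² + (1106 + 946.8)²] = 2284 N/mm.
Capacity per unit length: φr_n = 0.75 × 0.6 × 620 × (0.707 × 12) = 2367 N/mm.
2284 ≤ 2367 → adequate.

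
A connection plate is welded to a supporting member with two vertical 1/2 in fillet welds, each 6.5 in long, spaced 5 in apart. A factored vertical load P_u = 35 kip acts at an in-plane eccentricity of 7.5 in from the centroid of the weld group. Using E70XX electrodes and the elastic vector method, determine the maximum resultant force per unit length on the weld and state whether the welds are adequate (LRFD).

E70XX → F_EXX = 70 ksi.
Total weld length L_w = 13 in. Treat welds as unit-width lines.
Polar moment about centroid: J = 2[d³/12 + d(b/2)²] = 2[6.5³/12 + 6.5×2.5²] = 127 in³.
Direct shear f_v = P/L_w = 35 / 13 = 2.692 kip/in (vertical).
Torsion M = P·e = 35 × 7.5 = 262.5 kip·in.
Critical point at (x, y) = (2.5, 3.25) from centroid. f_tx = M·y/J = 6.716 kip/in; f_ty = M·x/J = 5.166 kip/in.
Resultant f_max = √[f_tx² + (f_v + f_ty)²] = √[6.716² + (2.692 + 5.166)²] = 10.34 kip/in.
Capacity per unit length: φr_n = 0.75 × 0.6 × 70 × (0.707 × 0.5) = 11.14 kip/in.
10.34 ≤ 11.14 → adequate.

f_max ≈ 10.3 kip/in; adequate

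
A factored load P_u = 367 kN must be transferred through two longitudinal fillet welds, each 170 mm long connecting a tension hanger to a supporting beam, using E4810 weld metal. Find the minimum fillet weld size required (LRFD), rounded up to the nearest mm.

w = 8 mm

E48XX → F_EXX = 480 MPa.
Total weld length L = 340 mm.
Required throat t_e = P_u / (φ × 0.6 F_EXX × L) = 367 / (0.75 × 0.6 × 480 × 340 × 10⁻³) = 4.997 mm.
Required leg w = t_e / 0.707 = 7.068 mm → use 8 mm.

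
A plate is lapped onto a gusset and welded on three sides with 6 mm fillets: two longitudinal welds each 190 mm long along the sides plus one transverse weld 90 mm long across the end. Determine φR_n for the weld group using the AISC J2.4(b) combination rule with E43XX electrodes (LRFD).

φR_n ≈ 386 kN

E43XX → F_EXX = 430 MPa.
t_e = 0.707 × 6 = 4.242 mm.
R_nwl = 0.6 × 430 × 4.242 × 380 × 10⁻³ = 415.9 kN (longitudinal, 2 welds).
R_nwt = 0.6 × 430 × 4.242 × 90 × 10⁻³ = 98.5 kN (transverse, base value).
(i) R_nwl + R_nwt = 514.4 kN; (ii) 0.85 R_nwl + 1.5 R_nwt = 501.3 kN.
R_n = max = 514.4 kN [governs: (i)]; φR_n = 385.8 kN.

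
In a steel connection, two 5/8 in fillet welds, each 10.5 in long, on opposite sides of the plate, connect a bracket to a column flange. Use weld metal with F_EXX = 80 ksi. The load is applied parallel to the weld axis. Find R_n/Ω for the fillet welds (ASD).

Effective throat t_e = 0.707 × 0.625 = 0.4419 in.
Total length L = 21 in; A_we = 0.4419 × 21 = 9.279 in².
F_nw = 0.6 F_EXX = 0.6 × 80 = 48 ksi.
R_n = 48 × 9.279 = 445.4 kips; R_n/Ω = 445.4/2.0 = 222.7 kips.

R_n/Ω ≈ 223 kips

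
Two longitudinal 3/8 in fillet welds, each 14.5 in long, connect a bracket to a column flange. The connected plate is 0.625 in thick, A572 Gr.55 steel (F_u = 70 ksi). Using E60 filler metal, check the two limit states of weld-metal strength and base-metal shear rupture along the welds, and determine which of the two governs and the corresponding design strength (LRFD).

E60XX → F_EXX = 60 ksi.
t_e = 0.707 × 0.375 = 0.2651 in; L = 29 in.
Weld metal: φR_n = 0.75 × 0.6 × 60 × 0.2651 × 29 = 207.6 kips.
Base metal (shear rupture): φR_n = 0.75 × 0.6 × 70 × 0.625 × 29 = 570.9 kips.
Governing: weld metal.

φR_n ≈ 208 kips (weld metal governs)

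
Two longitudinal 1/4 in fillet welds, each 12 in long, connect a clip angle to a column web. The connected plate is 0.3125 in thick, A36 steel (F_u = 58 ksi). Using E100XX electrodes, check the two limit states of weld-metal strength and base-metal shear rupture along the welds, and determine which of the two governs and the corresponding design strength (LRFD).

φR_n ≈ 191 kip (weld metal governs)

E100XX → F_EXX = 100 ksi.
t_e = 0.707 × 0.25 = 0.1767 in; L = 24 in.
Weld metal: φR_n = 0.75 × 0.6 × 100 × 0.1767 × 24 = 190.9 kip.
Base metal (shear rupture): φR_n = 0.75 × 0.6 × 58 × 0.3125 × 24 = 195.8 kip.
Governing: weld metal.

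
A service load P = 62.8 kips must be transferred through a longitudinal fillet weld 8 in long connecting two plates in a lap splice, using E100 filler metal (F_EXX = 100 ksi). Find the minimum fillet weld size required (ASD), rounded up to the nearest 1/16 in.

w = 3/8 in

Total weld length L = 8 in.
Required throat t_e = P × Ω / (0.6 F_EXX × L) = 62.8 × 2.0 / (0.6 × 100 × 8) = 0.2617 in.
Required leg w = t_e / 0.707 = 0.3701 in → use 3/8 in.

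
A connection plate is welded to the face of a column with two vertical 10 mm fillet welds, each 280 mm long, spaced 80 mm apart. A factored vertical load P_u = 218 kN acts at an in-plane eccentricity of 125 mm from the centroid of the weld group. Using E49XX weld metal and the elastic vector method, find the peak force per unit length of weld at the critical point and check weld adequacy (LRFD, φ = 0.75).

f_max ≈ 1050 N/mm; adequate

E49XX → F_EXX = 490 MPa.
Total weld length L_w = 560 mm. Treat welds as unit-width lines.
Polar moment about centroid: J = 2[d³/12 + d(b/2)²] = 2[280³/12 + 280×40²] = 4555000 mm³.
Direct shear f_v = P/L_w = 218×10³ / 560 = 389.3 N/mm (vertical).
Torsion M = P·e = 218×10³ × 125 = 27250000 N·mm.
Critical point at (x, y) = (40, 140) from centroid. f_tx = M·y/J = 837.6 N/mm; f_ty = M·x/J = 239.3 N/mm.
Resultant f_max = √[f_tx² + (f_v + f_ty)²] = √[837.6² + (389.3 + 239.3)²] = 1047 N/mm.
Capacity per unit length: φr_n = 0.75 × 0.6 × 490 × (0.707 × 10) = 1559 N/mm.
1047 ≤ 1559 → adequate.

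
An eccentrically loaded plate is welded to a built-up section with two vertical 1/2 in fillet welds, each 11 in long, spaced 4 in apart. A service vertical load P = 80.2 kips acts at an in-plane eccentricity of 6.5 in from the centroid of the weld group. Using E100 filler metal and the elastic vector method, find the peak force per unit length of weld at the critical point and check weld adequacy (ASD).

f_max ≈ 11.6 kip/in; NOT adequate

E100XX → F_EXX = 100 ksi.
Total weld length L_w = 22 in. Treat welds as unit-width lines.
Polar moment about centroid: J = 2[d³/12 + d(b/2)²] = 2[11³/12 + 11×2²] = 309.8 in³.
Direct shear f_v = P/L_w = 80.2 / 22 = 3.645 kip/in (vertical).
Torsion M = P·e = 80.2 × 6.5 = 521.3 kip·in.
Critical point at (x, y) = (2, 5.5) from centroid. f_tx = M·y/J = 9.254 kip/in; f_ty = M·x/J = 3.365 kip/in.
Resultant f_max = √[f_tx² + (f_v + f_ty)²] = √[9.254² + (3.645 + 3.365)²] = 11.61 kip/in.
Capacity per unit length: r_n/Ω = (1/2.0) × 0.6 × 100 × (0.707 × 0.5) = 10.6 kip/in.
11.61 > 10.6 → NOT adequate.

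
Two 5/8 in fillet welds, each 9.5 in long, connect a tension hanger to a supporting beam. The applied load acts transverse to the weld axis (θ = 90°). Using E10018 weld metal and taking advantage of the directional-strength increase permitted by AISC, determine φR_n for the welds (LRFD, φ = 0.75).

E100XX → F_EXX = 100 ksi.
t_e = 0.707 × 0.625 = 0.4419 in; A_we = 0.4419 × 19 = 8.396 in².
Directional factor: 1.0 + 0.5 sin^1.5(90°) = 1.5.
F_nw = 0.6 × 100 × 1.5 = 90 ksi.
φR_n = 0.75 × 90 × 8.396 = 566.7 kips.

φR_n ≈ 567 kips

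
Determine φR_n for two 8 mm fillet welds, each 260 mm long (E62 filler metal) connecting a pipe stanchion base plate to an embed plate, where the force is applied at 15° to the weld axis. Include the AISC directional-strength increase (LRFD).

φR_n ≈ 875 kN

E62XX → F_EXX = 620 MPa.
t_e = 0.707 × 8 = 5.656 mm; A_we = 5.656 × 520 = 2941 mm².
Directional factor: 1.0 + 0.5 sin^1.5(15°) = 1.066.
F_nw = 0.6 × 620 × 1.066 = 396.5 MPa.
φR_n = 0.75 × 396.5 × 2941 × 10⁻³ = 874.6 kN.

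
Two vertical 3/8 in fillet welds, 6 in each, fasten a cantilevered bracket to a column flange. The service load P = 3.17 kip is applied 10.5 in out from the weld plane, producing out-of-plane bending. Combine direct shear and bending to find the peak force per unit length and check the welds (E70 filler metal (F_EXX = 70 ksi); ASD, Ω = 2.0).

f_max ≈ 2.79 kip/in; adequate

L_w = 2 × 6 = 12 in; section modulus (unit throat) S = 2 × L²/6 = 12 in².
Direct shear f_v = P/L_w = 3.17/12 = 0.2642 kip/in.
Moment M = P × e = 3.17 × 10.5 = 33.285 kip·in; bending f_b = M/S = 2.774 kip/in.
f_max = √(f_v² + f_b²) = √(0.2642² + 2.774²) = 2.786 kip/in.
r_n/Ω = (1/2.0) × 0.6 × 70 × (0.707 × 0.375) = 5.568 kip/in → adequate.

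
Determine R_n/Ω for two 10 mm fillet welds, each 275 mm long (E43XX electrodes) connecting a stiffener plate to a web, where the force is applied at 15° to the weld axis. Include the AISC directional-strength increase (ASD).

E43XX → F_EXX = 430 MPa.
t_e = 0.707 × 10 = 7.07 mm; A_we = 7.07 × 550 = 3888 mm².
Directional factor: 1.0 + 0.5 sin^1.5(15°) = 1.066.
F_nw = 0.6 × 430 × 1.066 = 275 MPa.
R_n/Ω = (275 × 3888) / 2.0 × 10⁻³ = 534.6 kN.

R_n/Ω ≈ 535 kN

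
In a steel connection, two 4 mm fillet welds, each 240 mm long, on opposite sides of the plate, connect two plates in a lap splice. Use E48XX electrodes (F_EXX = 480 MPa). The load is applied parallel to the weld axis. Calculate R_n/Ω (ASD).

R_n/Ω ≈ 195 kN

Effective throat t_e = 0.707 × 4 = 2.828 mm.
Total length L = 480 mm; A_we = 2.828 × 480 = 1357 mm².
F_nw = 0.6 F_EXX = 0.6 × 480 = 288 MPa.
R_n = 288 × 1357 × 10⁻³ = 390.9 kN; R_n/Ω = 390.9/2.0 = 195.5 kN.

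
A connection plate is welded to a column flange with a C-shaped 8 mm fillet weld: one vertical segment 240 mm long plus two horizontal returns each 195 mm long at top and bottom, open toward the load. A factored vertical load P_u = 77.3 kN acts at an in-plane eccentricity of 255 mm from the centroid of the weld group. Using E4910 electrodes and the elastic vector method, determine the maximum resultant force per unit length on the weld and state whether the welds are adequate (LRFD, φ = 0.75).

E49XX → F_EXX = 490 MPa.
Total weld length L_w = 630 mm. Treat welds as unit-width lines.
Centroid: x̄ = 2×195×97.5 / 630 = 60.36 mm from the vertical weld.
Polar moment about centroid: J = I_x + I_y = [240³/12 + 2×195×120²] + [240×60.36² + 2(195³/12 + 195×37.14²)] = 9416000 mm³.
Direct shear f_v = P/L_w = 77.3×10³ / 630 = 122.7 N/mm (vertical).
Torsion M = P·e = 77.3×10³ × 255 = 19712000 N·mm.
Critical point at (x, y) = (134.6, 120) from centroid. f_tx = M·y/J = 251.2 N/mm; f_ty = M·x/J = 281.9 N/mm.
Resultant f_max = √[f_tx² + (f_v + f_ty)²] = √[251.2² + (122.7 + 281.9)²] = 476.2 N/mm.
Capacity per unit length: φr_n = 0.75 × 0.6 × 490 × (0.707 × 8) = 1247 N/mm.
476.2 ≤ 1247 → adequate.

f_max ≈ 476 N/mm; adequate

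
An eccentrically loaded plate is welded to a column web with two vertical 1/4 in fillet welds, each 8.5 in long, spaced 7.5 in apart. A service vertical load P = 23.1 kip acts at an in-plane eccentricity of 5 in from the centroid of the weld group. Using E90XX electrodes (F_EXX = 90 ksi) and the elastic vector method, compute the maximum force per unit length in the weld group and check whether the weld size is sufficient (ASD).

f_max ≈ 3 kip/in; adequate

Total weld length L_w = 17 in. Treat welds as unit-width lines.
Polar moment about centroid: J = 2[d³/12 + d(b/2)²] = 2[8.5³/12 + 8.5×3.75²] = 341.4 in³.
Direct shear f_v = P/L_w = 23.1 / 17 = 1.359 kip/in (vertical).
Torsion M = P·e = 23.1 × 5 = 115.5 kip·in.
Critical point at (x, y) = (3.75, 4.25) from centroid. f_tx = M·y/J = 1.438 kip/in; f_ty = M·x/J = 1.269 kip/in.
Resultant f_max = √[f_tx² + (f_v + f_ty)²] = √[1.438² + (1.359 + 1.269)²] = 2.995 kip/in.
Capacity per unit length: r_n/Ω = (1/2.0) × 0.6 × 90 × (0.707 × 0.25) = 4.772 kip/in.
2.995 ≤ 4.772 → adequate.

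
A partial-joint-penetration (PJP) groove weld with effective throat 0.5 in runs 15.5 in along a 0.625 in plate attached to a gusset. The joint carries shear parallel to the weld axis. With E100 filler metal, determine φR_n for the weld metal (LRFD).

φR_n ≈ 349 kips

E100XX → F_EXX = 100 ksi.
Effective throat (given) t_e = 0.5 in.
A_we = 0.5 × 15.5 = 7.75 in².
F_nw = 0.6 F_EXX = 60 ksi.
φR_n = 0.75 × 60 × 7.75 = 348.8 kips.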